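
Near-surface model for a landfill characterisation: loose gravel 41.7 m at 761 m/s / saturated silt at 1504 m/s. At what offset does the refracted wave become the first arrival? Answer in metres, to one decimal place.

θ_c = arcsin(761/1504) = 30.40°, so cos θ_c = 0.8625 and tᵢ = 2h cos θ_c/V₁ = 0.0945 s.
At crossover x/V₁ = x/V₂ + tᵢ ⇒ x = tᵢ/(1/V₁ − 1/V₂) = 0.09453/(1.3141e-03 − 6.6489e-04) = 145.61 m.

145.6 m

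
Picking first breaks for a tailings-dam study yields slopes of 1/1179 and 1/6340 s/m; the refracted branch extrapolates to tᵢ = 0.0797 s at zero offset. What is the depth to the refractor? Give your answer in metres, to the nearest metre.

θ_c = arcsin(1179/6340) = 10.72°; cos θ_c = 0.9826.
tᵢ = 2h cos θ_c/V₁ ⇒ h = tᵢ·V₁/(2 cos θ_c) = 0.0797·1179/(2·0.9826) = 47.82 m.

48 m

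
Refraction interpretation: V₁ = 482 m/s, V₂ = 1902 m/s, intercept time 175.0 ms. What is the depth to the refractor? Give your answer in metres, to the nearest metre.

θ_c = arcsin(482/1902) = 14.68°; cos θ_c = 0.9674.
tᵢ = 2h cos θ_c/V₁ ⇒ h = tᵢ·V₁/(2 cos θ_c) = 0.175·482/(2·0.9674) = 43.60 m.

44 m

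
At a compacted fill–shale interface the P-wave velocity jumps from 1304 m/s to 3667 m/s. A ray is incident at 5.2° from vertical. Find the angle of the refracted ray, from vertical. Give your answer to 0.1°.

14.8°

Snell's law: sin θ₂ = (V₂/V₁)·sin θ₁ = (3667/1304)·sin 5.2° = 0.2549.
θ₂ = sin⁻¹(0.2549) = 14.77° (from vertical).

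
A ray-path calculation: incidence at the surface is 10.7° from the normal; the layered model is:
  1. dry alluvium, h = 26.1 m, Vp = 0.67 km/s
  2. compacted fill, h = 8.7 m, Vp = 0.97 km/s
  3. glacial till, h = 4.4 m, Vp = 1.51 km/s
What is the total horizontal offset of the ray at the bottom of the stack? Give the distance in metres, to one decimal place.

Apply Snell's law at each interface; in layer i the horizontal offset is hᵢ·tan θᵢ.
Layer 1: θ = 10.70°; offset = 26.1·tan 10.70° = 4.932 m.
Layer 2: sin θ = 0.97·sin 10.7°/0.67 = 0.2688, θ = 15.59°; offset = 8.7·tan 15.59° = 2.428 m.
Layer 3: sin θ = 1.51·sin 10.7°/0.67 = 0.4184, θ = 24.74°; offset = 4.4·tan 24.74° = 2.027 m.
Summing the layer offsets gives 9.387 m.

9.4 m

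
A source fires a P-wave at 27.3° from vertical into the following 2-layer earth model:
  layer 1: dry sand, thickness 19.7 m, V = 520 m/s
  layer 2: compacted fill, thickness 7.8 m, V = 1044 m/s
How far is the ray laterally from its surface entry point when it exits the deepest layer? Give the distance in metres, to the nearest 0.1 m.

28.6 m

p = sin θ₁/V₁ = sin 27.3°/520 = 8.8202e-04 s/m is conserved through the stack.
Layer 1: θ = 27.30°; offset = 19.7·tan 27.30° = 10.168 m.
Layer 2: sin θ = p·1044 = 0.9208 → θ = 67.05°; offset = 7.8·tan 67.05° = 18.418 m.
Σ offsets = 28.586 m.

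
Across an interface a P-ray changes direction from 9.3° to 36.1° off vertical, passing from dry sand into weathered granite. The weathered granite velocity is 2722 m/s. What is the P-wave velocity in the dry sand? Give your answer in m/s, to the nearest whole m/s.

sin 9.3° = 0.1616; sin 36.1° = 0.5892.
V₁ = V₂·(sin θ₁/sin θ₂) = 2722·(0.1616/0.5892) = 746.59 m/s.

747 m/s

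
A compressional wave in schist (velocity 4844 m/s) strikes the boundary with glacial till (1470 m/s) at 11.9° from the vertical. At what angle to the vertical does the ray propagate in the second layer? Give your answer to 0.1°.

sin θ₁/V₁ = sin θ₂/V₂ ⇒ sin θ₂ = 1470·sin 11.9°/4844 = 1470·0.2062/4844 = 0.0626.
θ₂ = sin⁻¹(0.0626) = 3.59° (from vertical).

3.6°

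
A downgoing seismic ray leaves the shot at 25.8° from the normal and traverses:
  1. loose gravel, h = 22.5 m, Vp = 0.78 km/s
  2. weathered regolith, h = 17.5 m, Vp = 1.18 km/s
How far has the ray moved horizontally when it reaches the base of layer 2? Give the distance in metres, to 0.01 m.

26.19 m

Ray parameter p = sin 25.8° / 0.78 km/s = 5.5799e-01 s/km.
Layer 1: θ = 25.80°; offset = 22.5·tan 25.80° = 10.8769 m.
Layer 2: sin θ = p·1.18 = 0.6584 → θ = 41.18°; offset = 17.5·tan 41.18° = 15.3093 m.
Total horizontal offset = 26.1862 m.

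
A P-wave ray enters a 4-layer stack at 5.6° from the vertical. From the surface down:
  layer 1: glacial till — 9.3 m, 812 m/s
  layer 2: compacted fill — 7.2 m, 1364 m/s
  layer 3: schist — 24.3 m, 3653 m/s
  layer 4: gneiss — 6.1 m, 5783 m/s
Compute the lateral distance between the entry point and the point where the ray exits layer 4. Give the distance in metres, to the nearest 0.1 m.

Apply Snell's law at each interface; in layer i the horizontal offset is hᵢ·tan θᵢ.
Layer 1: θ = 5.60°; offset = 9.3·tan 5.60° = 0.912 m.
Layer 2: sin θ = 1364·sin 5.6°/812 = 0.1639, θ = 9.43°; offset = 7.2·tan 9.43° = 1.196 m.
Layer 3: sin θ = 3653·sin 5.6°/812 = 0.4390, θ = 26.04°; offset = 24.3·tan 26.04° = 11.873 m.
Layer 4: sin θ = 5783·sin 5.6°/812 = 0.6950, θ = 44.03°; offset = 6.1·tan 44.03° = 5.896 m.
Summing the layer offsets gives 19.877 m.

19.9 m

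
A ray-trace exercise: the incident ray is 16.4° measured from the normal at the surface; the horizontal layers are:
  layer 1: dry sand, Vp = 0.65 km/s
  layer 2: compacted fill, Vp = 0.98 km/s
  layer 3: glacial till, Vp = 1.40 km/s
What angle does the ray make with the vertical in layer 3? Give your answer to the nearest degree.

37°

Ray parameter p = sin 16.4° / 0.65 = 4.3437e-01 s/km.
sin θ_3 = p·V_3 = 4.3437e-01 × 1.40 = 0.6081.
θ_3 = 37.45° from the vertical.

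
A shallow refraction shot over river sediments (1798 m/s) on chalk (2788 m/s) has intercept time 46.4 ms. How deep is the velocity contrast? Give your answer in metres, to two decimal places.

h = tᵢ·V₁·V₂ / (2·√(V₂²−V₁²)).
√(V₂²−V₁²) = √(2788² − 1798²) = 2130.8 m/s.
h = 0.0464 s × 1798 × 2788 / (2 × 2130.8) = 54.58 m.

54.58 m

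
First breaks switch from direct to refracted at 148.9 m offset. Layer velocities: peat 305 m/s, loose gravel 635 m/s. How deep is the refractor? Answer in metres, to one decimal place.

h = (x_cross/2)·√((V₂−V₁)/(V₂+V₁)).
(V₂−V₁)/(V₂+V₁) = (635−305)/(635+305) = 0.3511; √ = 0.5925.
h = (148.9/2)·0.5925 = 44.11 m.

44.1 m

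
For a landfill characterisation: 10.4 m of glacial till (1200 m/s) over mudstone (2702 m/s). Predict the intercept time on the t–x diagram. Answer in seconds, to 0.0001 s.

θ_c = arcsin(V₁/V₂) = arcsin(1200/2702) = 26.37°; cos θ_c = 0.8960.
tᵢ = 2h·cos θ_c / V₁ = 2·10.4·0.8960 / 1200 = 0.01553 s.

0.0155 s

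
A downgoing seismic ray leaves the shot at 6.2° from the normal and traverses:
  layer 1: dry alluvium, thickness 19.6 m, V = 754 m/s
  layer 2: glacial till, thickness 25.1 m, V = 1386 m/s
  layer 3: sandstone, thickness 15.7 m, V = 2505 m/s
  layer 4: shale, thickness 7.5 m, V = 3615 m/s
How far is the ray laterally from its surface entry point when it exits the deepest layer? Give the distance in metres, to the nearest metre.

18 m

p = sin θ₁/V₁ = sin 6.2°/754 = 1.4324e-04 s/m is conserved through the stack.
Layer 1: θ = 6.20°; offset = 19.6·tan 6.20° = 2.129 m.
Layer 2: sin θ = p·1386 = 0.1985 → θ = 11.45°; offset = 25.1·tan 11.45° = 5.084 m.
Layer 3: sin θ = p·2505 = 0.3588 → θ = 21.03°; offset = 15.7·tan 21.03° = 6.035 m.
Layer 4: sin θ = p·3615 = 0.5178 → θ = 31.18°; offset = 7.5·tan 31.18° = 4.539 m.
Σ offsets = 17.788 m.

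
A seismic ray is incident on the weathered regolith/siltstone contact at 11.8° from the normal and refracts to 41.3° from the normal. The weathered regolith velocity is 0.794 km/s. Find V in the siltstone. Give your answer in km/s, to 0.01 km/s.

sin 11.8° = 0.2045; sin 41.3° = 0.6600.
V₂ = V₁·(sin θ₂/sin θ₁) = 0.794·(0.6600/0.2045) = 2.56 km/s.

2.56 km/s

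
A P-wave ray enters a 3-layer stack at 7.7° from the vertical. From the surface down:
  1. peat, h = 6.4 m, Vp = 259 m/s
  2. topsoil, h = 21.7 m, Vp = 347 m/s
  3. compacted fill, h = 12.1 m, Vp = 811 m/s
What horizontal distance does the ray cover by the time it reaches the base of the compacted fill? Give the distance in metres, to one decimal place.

p = sin θ₁/V₁ = sin 7.7°/259 = 5.1732e-04 s/m is conserved through the stack.
Layer 1: θ = 7.70°; offset = 6.4·tan 7.70° = 0.865 m.
Layer 2: sin θ = p·347 = 0.1795 → θ = 10.34°; offset = 21.7·tan 10.34° = 3.960 m.
Layer 3: sin θ = p·811 = 0.4195 → θ = 24.81°; offset = 12.1·tan 24.81° = 5.593 m.
Total horizontal offset = 10.418 m.

10.4 m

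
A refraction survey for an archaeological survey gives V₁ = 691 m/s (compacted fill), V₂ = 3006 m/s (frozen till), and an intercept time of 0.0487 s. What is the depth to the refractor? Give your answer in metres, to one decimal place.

17.3 m

θ_c = arcsin(691/3006) = 13.29°; cos θ_c = 0.9732.
tᵢ = 2h cos θ_c/V₁ ⇒ h = tᵢ·V₁/(2 cos θ_c) = 0.0487·691/(2·0.9732) = 17.29 m.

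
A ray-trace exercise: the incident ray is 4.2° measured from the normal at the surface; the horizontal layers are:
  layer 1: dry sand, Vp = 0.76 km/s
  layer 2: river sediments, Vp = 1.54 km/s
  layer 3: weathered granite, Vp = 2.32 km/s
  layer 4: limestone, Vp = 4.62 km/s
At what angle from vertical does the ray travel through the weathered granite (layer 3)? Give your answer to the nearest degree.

13°

Ray parameter p = sin 4.2° / 0.76 = 9.6366e-02 s/km.
sin θ_3 = p·V_3 = 9.6366e-02 × 2.32 = 0.2236.
θ_3 = 12.92° from the vertical.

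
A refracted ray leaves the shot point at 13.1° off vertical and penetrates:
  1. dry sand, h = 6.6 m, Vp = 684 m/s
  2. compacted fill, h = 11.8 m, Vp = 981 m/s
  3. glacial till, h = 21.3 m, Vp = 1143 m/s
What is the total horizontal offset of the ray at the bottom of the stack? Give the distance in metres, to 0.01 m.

14.31 m

Apply Snell's law at each interface; in layer i the horizontal offset is hᵢ·tan θᵢ.
Layer 1: θ = 13.10°; offset = 6.6·tan 13.10° = 1.5359 m.
Layer 2: sin θ = 981·sin 13.1°/684 = 0.3251, θ = 18.97°; offset = 11.8·tan 18.97° = 4.0561 m.
Layer 3: sin θ = 1143·sin 13.1°/684 = 0.3787, θ = 22.26°; offset = 21.3·tan 22.26° = 8.7167 m.
Total horizontal offset = 14.3086 m.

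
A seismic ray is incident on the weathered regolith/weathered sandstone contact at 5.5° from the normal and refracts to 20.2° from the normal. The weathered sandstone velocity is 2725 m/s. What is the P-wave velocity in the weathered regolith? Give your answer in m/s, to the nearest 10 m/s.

sin 5.5° = 0.0958; sin 20.2° = 0.3453.
V₁ = V₂·(sin θ₁/sin θ₂) = 2725·(0.0958/0.3453) = 756.39 m/s.

760 m/s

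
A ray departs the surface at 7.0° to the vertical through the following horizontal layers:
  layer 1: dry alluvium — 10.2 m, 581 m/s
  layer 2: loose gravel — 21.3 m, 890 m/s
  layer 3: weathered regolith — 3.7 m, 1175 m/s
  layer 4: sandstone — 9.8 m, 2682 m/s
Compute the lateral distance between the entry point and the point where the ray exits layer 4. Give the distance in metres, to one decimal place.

12.9 m

Apply Snell's law at each interface; in layer i the horizontal offset is hᵢ·tan θᵢ.
Layer 1: θ = 7.00°; offset = 10.2·tan 7.00° = 1.252 m.
Layer 2: sin θ = 890·sin 7.0°/581 = 0.1867, θ = 10.76°; offset = 21.3·tan 10.76° = 4.048 m.
Layer 3: sin θ = 1175·sin 7.0°/581 = 0.2465, θ = 14.27°; offset = 3.7·tan 14.27° = 0.941 m.
Layer 4: sin θ = 2682·sin 7.0°/581 = 0.5626, θ = 34.23°; offset = 9.8·tan 34.23° = 6.669 m.
Σ offsets = 12.909 m.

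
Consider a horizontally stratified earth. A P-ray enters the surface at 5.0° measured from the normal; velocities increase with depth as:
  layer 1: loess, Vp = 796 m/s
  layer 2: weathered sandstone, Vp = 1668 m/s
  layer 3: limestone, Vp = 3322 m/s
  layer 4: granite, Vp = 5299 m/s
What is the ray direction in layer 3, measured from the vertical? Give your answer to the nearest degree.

Ray parameter p = sin 5.0° / 796 = 1.0949e-04 s/m.
sin θ_3 = p·V_3 = 1.0949e-04 × 3322 = 0.3637.
θ_3 = 21.33° from the vertical.

21°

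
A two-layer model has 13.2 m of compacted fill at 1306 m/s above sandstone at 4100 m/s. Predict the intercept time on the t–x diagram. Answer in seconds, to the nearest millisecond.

tᵢ = 2h·√(V₂²−V₁²)/(V₁V₂).
√(V₂²−V₁²) = √(4100²−1306²) = 3886.4 m/s.
tᵢ = 2·13.2·3886.4/(1306·4100) = 0.01916 s.

0.019 s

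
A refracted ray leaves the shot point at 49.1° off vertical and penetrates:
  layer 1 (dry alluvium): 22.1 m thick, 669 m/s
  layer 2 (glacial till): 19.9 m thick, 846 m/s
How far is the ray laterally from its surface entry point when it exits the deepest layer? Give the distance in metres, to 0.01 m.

p = sin θ₁/V₁ = sin 49.1°/669 = 1.1298e-03 s/m is conserved through the stack.
Layer 1: θ = 49.10°; offset = 22.1·tan 49.10° = 25.5129 m.
Layer 2: sin θ = p·846 = 0.9558 → θ = 72.91°; offset = 19.9·tan 72.91° = 64.7170 m.
Summing the layer offsets gives 90.2299 m.

90.23 m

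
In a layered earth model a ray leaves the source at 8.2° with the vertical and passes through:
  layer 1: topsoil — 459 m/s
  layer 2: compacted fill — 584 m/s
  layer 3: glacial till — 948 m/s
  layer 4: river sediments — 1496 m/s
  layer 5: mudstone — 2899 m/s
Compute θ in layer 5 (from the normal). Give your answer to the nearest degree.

64°

Ray parameter p = sin 8.2° / 459 = 3.1074e-04 s/m.
sin θ_5 = p·V_5 = 3.1074e-04 × 2899 = 0.9008.
θ_5 = arcsin 0.9008 = 64.27°.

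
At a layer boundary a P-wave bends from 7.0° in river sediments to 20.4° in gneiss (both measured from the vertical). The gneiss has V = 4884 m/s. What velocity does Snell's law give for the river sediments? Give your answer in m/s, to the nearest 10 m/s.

1710 m/s

sin 7.0° = 0.1219; sin 20.4° = 0.3486.
V₁ = V₂·(sin θ₁/sin θ₂) = 4884·(0.1219/0.3486) = 1707.57 m/s.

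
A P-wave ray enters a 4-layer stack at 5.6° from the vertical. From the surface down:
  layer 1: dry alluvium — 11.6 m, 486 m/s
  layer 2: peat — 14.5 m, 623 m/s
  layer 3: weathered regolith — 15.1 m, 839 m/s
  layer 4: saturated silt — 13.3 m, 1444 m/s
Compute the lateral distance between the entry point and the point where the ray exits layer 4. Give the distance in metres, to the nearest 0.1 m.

9.6 m

p = sin θ₁/V₁ = sin 5.6°/486 = 2.0079e-04 s/m is conserved through the stack.
Layer 1: θ = 5.60°; offset = 11.6·tan 5.60° = 1.137 m.
Layer 2: sin θ = p·623 = 0.1251 → θ = 7.19°; offset = 14.5·tan 7.19° = 1.828 m.
Layer 3: sin θ = p·839 = 0.1685 → θ = 9.70°; offset = 15.1·tan 9.70° = 2.581 m.
Layer 4: sin θ = p·1444 = 0.2899 → θ = 16.85°; offset = 13.3·tan 16.85° = 4.029 m.
Total horizontal offset = 9.575 m.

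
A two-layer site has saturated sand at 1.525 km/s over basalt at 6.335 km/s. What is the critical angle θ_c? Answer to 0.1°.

13.9°

At critical incidence the refracted ray runs along the interface (θ₂ = 90°), so sin θ_c = V₁/V₂.
θ_c = arcsin(1.525/6.335) = arcsin 0.2407 = 13.93°.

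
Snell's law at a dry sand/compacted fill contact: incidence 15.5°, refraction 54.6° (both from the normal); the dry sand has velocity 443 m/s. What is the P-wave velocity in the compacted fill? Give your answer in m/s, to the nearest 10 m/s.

1350 m/s

Snell's law: sin 15.5°/V₁ = sin 54.6°/V₂.
V₂ = V₁·sin 54.6°/sin 15.5° = 443 × 3.0502 = 1351.23 m/s.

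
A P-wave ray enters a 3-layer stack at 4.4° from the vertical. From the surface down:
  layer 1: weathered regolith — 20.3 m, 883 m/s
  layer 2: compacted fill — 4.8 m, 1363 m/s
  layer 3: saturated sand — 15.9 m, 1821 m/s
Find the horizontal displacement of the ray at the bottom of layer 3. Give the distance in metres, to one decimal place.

Apply Snell's law at each interface; in layer i the horizontal offset is hᵢ·tan θᵢ.
Layer 1: θ = 4.40°; offset = 20.3·tan 4.40° = 1.562 m.
Layer 2: sin θ = 1363·sin 4.4°/883 = 0.1184, θ = 6.80°; offset = 4.8·tan 6.80° = 0.572 m.
Layer 3: sin θ = 1821·sin 4.4°/883 = 0.1582, θ = 9.10°; offset = 15.9·tan 9.10° = 2.548 m.
Summing the layer offsets gives 4.682 m.

4.7 m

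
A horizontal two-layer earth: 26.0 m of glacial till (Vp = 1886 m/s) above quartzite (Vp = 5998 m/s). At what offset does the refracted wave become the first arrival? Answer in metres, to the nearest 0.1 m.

θ_c = arcsin(1886/5998) = 18.33°, so cos θ_c = 0.9493 and tᵢ = 2h cos θ_c/V₁ = 0.0262 s.
At crossover x/V₁ = x/V₂ + tᵢ ⇒ x = tᵢ/(1/V₁ − 1/V₂) = 0.02617/(5.3022e-04 − 1.6672e-04) = 72.00 m.

72.0 m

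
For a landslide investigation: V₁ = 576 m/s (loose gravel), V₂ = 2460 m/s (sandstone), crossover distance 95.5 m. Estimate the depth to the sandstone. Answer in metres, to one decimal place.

h = (x_cross/2)·√((V₂−V₁)/(V₂+V₁)).
(V₂−V₁)/(V₂+V₁) = (2460−576)/(2460+576) = 0.6206; √ = 0.7878.
h = (95.5/2)·0.7878 = 37.62 m.

37.6 m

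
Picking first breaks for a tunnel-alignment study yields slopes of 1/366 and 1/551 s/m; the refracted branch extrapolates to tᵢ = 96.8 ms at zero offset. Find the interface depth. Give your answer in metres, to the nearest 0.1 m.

23.7 m

θ_c = arcsin(366/551) = 41.62°; cos θ_c = 0.7475.
tᵢ = 2h cos θ_c/V₁ ⇒ h = tᵢ·V₁/(2 cos θ_c) = 0.0968·366/(2·0.7475) = 23.70 m.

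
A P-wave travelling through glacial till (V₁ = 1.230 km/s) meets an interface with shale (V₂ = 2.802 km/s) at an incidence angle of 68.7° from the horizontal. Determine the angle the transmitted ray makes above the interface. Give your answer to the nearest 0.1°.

Angle from the normal: 90° − 68.7° = 21.3°.
sin θ₁/V₁ = sin θ₂/V₂ ⇒ sin θ₂ = 2.802·sin 21.3°/1.230 = 2.802·0.3633/1.230 = 0.8275.
θ₂ = arcsin 0.8275 = 55.84° from the normal.
From the interface: 90° − 55.84° = 34.16°.

34.2°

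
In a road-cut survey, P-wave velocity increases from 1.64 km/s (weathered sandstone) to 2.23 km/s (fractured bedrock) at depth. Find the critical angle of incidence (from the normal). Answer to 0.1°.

47.3°

Critical incidence: sin θ_c = V₁/V₂ = 1.64/2.23 = 0.7354.
θ_c = arcsin 0.7354 = 47.34°.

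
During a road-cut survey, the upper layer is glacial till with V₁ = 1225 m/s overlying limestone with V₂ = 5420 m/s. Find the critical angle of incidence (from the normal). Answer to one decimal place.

At critical incidence the refracted ray runs along the interface (θ₂ = 90°), so sin θ_c = V₁/V₂.
θ_c = arcsin(1225/5420) = arcsin 0.2260 = 13.06°.

13.1°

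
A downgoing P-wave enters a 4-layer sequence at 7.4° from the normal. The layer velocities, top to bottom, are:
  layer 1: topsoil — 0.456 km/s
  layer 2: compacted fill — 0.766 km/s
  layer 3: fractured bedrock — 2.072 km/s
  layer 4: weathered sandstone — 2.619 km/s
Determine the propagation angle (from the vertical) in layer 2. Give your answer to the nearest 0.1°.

Snell's law across each interface conserves sin θ / V, so sin θ_2 = V_2·sin θ₁/V₁.
sin θ_2 = 0.766 × sin 7.4° / 0.456 = 0.2164.
θ_2 = arcsin 0.2164 = 12.49°.

12.5°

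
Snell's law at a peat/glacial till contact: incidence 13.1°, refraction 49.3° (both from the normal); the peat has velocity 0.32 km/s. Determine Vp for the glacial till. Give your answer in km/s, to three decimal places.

1.070 km/s

Snell's law: sin 13.1°/V₁ = sin 49.3°/V₂.
V₂ = V₁·sin 49.3°/sin 13.1° = 0.32 × 3.3449 = 1.070 km/s.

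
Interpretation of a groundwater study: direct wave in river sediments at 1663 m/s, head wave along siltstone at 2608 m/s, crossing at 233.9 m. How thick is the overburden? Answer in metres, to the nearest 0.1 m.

x_cross = 2h·√((V₂+V₁)/(V₂−V₁)) → h = x_cross / (2·√((V₂+V₁)/(V₂−V₁))).
√((V₂+V₁)/(V₂−V₁)) = √((2608+1663)/(2608−1663)) = 2.1259.
h = 233.9 / (2·2.1259) = 55.01 m.

55.0 m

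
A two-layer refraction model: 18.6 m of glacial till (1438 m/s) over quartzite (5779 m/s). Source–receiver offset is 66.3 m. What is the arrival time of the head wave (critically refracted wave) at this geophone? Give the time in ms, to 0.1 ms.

36.5 ms

t = x/V₂ + 2h·√(V₂²−V₁²)/(V₁V₂).
√(V₂²−V₁²) = √(5779²−1438²) = 5597.2 m/s; delay term = 2·18.6·5597.2/(1438·5779) = 0.02506 s.
t = 66.3/5779 + 0.02506 = 0.03653 s.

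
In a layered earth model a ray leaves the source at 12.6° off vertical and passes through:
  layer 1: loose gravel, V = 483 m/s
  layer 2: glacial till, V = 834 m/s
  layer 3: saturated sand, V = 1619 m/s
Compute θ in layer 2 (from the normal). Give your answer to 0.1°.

22.1°

Ray parameter p = sin 12.6° / 483 = 4.5164e-04 s/m.
sin θ_2 = p·V_2 = 4.5164e-04 × 834 = 0.3767.
θ_2 = 22.13° from the vertical.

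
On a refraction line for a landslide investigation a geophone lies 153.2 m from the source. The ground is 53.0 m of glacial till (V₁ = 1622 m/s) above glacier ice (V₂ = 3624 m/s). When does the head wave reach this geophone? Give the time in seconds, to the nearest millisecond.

t = x/V₂ + 2h·√(V₂²−V₁²)/(V₁V₂).
√(V₂²−V₁²) = √(3624²−1622²) = 3240.8 m/s; delay term = 2·53.0·3240.8/(1622·3624) = 0.05844 s.
t = 153.2/3624 + 0.05844 = 0.10071 s.

0.101 s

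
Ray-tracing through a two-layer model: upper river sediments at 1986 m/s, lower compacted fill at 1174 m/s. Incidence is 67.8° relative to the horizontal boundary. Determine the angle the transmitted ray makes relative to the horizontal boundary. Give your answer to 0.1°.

Angle from the normal: 90° − 67.8° = 22.2°.
Snell's law: sin θ₂ = (V₂/V₁)·sin θ₁ = (1174/1986)·sin 22.2° = 0.2234.
θ₂ = sin⁻¹(0.2234) = 12.91° (from vertical).
From the interface: 90° − 12.91° = 77.09°.

77.1°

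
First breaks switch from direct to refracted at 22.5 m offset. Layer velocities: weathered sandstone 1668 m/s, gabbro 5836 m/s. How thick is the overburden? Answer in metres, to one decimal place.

x_cross = 2h·√((V₂+V₁)/(V₂−V₁)) → h = x_cross / (2·√((V₂+V₁)/(V₂−V₁))).
√((V₂+V₁)/(V₂−V₁)) = √((5836+1668)/(5836−1668)) = 1.3418.
h = 22.5 / (2·1.3418) = 8.38 m.

8.4 m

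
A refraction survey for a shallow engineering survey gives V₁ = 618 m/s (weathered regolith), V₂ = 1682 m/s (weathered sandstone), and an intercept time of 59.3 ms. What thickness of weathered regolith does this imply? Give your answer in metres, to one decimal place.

θ_c = arcsin(618/1682) = 21.56°; cos θ_c = 0.9301.
tᵢ = 2h cos θ_c/V₁ ⇒ h = tᵢ·V₁/(2 cos θ_c) = 0.0593·618/(2·0.9301) = 19.70 m.

19.7 m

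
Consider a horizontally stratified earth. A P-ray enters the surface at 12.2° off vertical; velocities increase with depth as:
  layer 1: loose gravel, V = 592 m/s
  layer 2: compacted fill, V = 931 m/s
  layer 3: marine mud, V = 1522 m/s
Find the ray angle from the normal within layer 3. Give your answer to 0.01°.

Ray parameter p = sin 12.2° / 592 = 3.5697e-04 s/m.
sin θ_3 = p·V_3 = 3.5697e-04 × 1522 = 0.5433.
θ_3 = 32.91° from the vertical.

32.91°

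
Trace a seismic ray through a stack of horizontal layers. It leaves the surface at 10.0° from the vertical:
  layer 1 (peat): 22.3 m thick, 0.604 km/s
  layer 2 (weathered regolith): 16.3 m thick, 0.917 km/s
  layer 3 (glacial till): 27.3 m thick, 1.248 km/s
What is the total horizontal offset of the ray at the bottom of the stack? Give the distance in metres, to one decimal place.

18.9 m

Apply Snell's law at each interface; in layer i the horizontal offset is hᵢ·tan θᵢ.
Layer 1: θ = 10.00°; offset = 22.3·tan 10.00° = 3.932 m.
Layer 2: sin θ = 0.917·sin 10.0°/0.604 = 0.2636, θ = 15.29°; offset = 16.3·tan 15.29° = 4.455 m.
Layer 3: sin θ = 1.248·sin 10.0°/0.604 = 0.3588, θ = 21.03°; offset = 27.3·tan 21.03° = 10.494 m.
Σ offsets = 18.881 m.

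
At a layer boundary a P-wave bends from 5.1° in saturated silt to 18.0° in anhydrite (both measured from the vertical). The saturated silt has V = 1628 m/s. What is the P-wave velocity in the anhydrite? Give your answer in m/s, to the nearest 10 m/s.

5660 m/s

Snell's law: sin 5.1°/V₁ = sin 18.0°/V₂.
V₂ = V₁·sin 18.0°/sin 5.1° = 1628 × 3.4762 = 5659.30 m/s.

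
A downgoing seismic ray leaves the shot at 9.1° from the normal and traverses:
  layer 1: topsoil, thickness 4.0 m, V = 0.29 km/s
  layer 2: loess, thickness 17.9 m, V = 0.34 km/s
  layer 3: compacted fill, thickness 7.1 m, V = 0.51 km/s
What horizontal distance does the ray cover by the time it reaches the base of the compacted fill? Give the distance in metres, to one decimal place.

p = sin θ₁/V₁ = sin 9.1°/0.29 = 5.4537e-01 s/km is conserved through the stack.
Layer 1: θ = 9.10°; offset = 4.0·tan 9.10° = 0.641 m.
Layer 2: sin θ = p·0.34 = 0.1854 → θ = 10.69°; offset = 17.9·tan 10.69° = 3.378 m.
Layer 3: sin θ = p·0.51 = 0.2781 → θ = 16.15°; offset = 7.1·tan 16.15° = 2.056 m.
Total horizontal offset = 6.074 m.

6.1 m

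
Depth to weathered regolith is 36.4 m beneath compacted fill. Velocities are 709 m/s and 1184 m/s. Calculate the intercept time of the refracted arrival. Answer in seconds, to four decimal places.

θ_c = arcsin(V₁/V₂) = arcsin(709/1184) = 36.79°; cos θ_c = 0.8009.
tᵢ = 2h·cos θ_c / V₁ = 2·36.4·0.8009 / 709 = 0.08223 s.

0.0822 s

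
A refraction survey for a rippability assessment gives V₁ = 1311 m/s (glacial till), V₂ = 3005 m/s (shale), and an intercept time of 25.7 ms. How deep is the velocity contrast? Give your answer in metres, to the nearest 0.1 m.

18.7 m

θ_c = arcsin(1311/3005) = 25.87°; cos θ_c = 0.8998.
tᵢ = 2h cos θ_c/V₁ ⇒ h = tᵢ·V₁/(2 cos θ_c) = 0.0257·1311/(2·0.8998) = 18.72 m.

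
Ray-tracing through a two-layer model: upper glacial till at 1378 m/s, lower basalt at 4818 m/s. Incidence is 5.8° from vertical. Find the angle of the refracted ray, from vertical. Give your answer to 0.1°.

20.7°

Snell's law: sin θ₂ = (V₂/V₁)·sin θ₁ = (4818/1378)·sin 5.8° = 0.3533.
θ₂ = arcsin 0.3533 = 20.69° from the normal.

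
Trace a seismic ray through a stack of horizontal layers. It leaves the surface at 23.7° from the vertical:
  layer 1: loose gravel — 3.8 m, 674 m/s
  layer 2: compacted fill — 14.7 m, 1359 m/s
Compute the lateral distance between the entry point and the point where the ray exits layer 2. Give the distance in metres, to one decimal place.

Apply Snell's law at each interface; in layer i the horizontal offset is hᵢ·tan θᵢ.
Layer 1: θ = 23.70°; offset = 3.8·tan 23.70° = 1.668 m.
Layer 2: sin θ = 1359·sin 23.7°/674 = 0.8105, θ = 54.14°; offset = 14.7·tan 54.14° = 20.337 m.
Total horizontal offset = 22.006 m.

22.0 m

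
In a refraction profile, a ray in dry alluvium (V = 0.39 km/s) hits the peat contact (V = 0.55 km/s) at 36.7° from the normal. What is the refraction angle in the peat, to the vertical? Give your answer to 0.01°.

57.44°

Snell's law: sin θ₂ = (V₂/V₁)·sin θ₁ = (0.55/0.39)·sin 36.7° = 0.8428.
θ₂ = sin⁻¹(0.8428) = 57.44° (from vertical).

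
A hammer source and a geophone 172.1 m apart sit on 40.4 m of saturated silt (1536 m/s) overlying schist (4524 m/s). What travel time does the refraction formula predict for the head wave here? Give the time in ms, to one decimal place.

87.5 ms

θ_c = arcsin(V₁/V₂) = arcsin(1536/4524) = 19.85°, cos θ_c = 0.9406.
Intercept time tᵢ = 2h cos θ_c / V₁ = 2·40.4·0.9406/1536 = 0.04948 s.
t = x/V₂ + tᵢ = 172.1/4524 + 0.04948 = 0.08752 s.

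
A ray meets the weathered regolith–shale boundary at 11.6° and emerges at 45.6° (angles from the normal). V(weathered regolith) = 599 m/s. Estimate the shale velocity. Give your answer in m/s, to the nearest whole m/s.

2128 m/s

Snell's law: sin 11.6°/V₁ = sin 45.6°/V₂.
V₂ = V₁·sin 45.6°/sin 11.6° = 599 × 3.5532 = 2128.37 m/s.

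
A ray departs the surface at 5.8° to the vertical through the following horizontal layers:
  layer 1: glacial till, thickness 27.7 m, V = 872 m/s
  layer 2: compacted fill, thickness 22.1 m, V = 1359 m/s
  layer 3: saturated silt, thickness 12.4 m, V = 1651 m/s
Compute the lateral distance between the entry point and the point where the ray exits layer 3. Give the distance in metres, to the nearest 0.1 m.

Apply Snell's law at each interface; in layer i the horizontal offset is hᵢ·tan θᵢ.
Layer 1: θ = 5.80°; offset = 27.7·tan 5.80° = 2.814 m.
Layer 2: sin θ = 1359·sin 5.8°/872 = 0.1575, θ = 9.06°; offset = 22.1·tan 9.06° = 3.525 m.
Layer 3: sin θ = 1651·sin 5.8°/872 = 0.1913, θ = 11.03°; offset = 12.4·tan 11.03° = 2.417 m.
Total horizontal offset = 8.755 m.

8.8 m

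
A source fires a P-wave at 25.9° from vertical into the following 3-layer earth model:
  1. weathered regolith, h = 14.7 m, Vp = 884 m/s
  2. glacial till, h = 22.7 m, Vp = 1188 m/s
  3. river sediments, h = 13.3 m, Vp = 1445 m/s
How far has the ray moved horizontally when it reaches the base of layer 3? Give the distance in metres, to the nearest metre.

Apply Snell's law at each interface; in layer i the horizontal offset is hᵢ·tan θᵢ.
Layer 1: θ = 25.90°; offset = 14.7·tan 25.90° = 7.138 m.
Layer 2: sin θ = 1188·sin 25.9°/884 = 0.5870, θ = 35.95°; offset = 22.7·tan 35.95° = 16.459 m.
Layer 3: sin θ = 1445·sin 25.9°/884 = 0.7140, θ = 45.56°; offset = 13.3·tan 45.56° = 13.563 m.
Σ offsets = 37.161 m.

37 m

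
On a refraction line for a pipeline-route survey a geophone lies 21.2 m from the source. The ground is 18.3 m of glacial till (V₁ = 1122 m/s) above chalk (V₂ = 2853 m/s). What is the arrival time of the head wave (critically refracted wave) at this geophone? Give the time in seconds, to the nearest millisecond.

θ_c = arcsin(V₁/V₂) = arcsin(1122/2853) = 23.16°, cos θ_c = 0.9194.
Intercept time tᵢ = 2h cos θ_c / V₁ = 2·18.3·0.9194/1122 = 0.02999 s.
t = x/V₂ + tᵢ = 21.2/2853 + 0.02999 = 0.03742 s.

0.037 s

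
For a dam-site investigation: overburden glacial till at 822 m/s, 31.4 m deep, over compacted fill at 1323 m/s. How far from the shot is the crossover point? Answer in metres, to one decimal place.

129.9 m

x_cross = 2h·√((V₂+V₁)/(V₂−V₁)).
(V₂+V₁)/(V₂−V₁) = (1323+822)/(1323−822) = 4.2814; √ = 2.0692.
x_cross = 2·31.4·2.0692 = 129.94 m.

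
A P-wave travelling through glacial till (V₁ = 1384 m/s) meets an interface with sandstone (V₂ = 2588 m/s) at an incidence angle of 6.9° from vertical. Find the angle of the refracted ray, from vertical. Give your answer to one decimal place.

13.0°

Snell's law: sin θ₂ = (V₂/V₁)·sin θ₁ = (2588/1384)·sin 6.9° = 0.2246.
θ₂ = sin⁻¹(0.2246) = 12.98° (from vertical).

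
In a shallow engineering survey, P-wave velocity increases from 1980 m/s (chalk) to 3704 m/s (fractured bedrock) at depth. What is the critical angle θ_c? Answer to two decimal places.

Critical incidence: sin θ_c = V₁/V₂ = 1980/3704 = 0.5346.
θ_c = arcsin 0.5346 = 32.31°.

32.31°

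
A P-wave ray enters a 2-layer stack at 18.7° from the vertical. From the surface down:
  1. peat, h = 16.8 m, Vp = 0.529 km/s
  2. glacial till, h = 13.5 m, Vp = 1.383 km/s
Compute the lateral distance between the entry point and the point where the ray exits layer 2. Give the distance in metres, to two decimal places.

26.44 m

p = sin θ₁/V₁ = sin 18.7°/0.529 = 6.0607e-01 s/km is conserved through the stack.
Layer 1: θ = 18.70°; offset = 16.8·tan 18.70° = 5.6865 m.
Layer 2: sin θ = p·1.383 = 0.8382 → θ = 56.95°; offset = 13.5·tan 56.95° = 20.7489 m.
Total horizontal offset = 26.4354 m.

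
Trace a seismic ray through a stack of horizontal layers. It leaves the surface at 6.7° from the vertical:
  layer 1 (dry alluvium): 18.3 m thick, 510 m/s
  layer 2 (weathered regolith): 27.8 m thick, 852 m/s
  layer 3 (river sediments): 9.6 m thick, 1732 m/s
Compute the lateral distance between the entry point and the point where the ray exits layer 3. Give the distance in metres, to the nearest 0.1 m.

p = sin θ₁/V₁ = sin 6.7°/510 = 2.2877e-04 s/m is conserved through the stack.
Layer 1: θ = 6.70°; offset = 18.3·tan 6.70° = 2.150 m.
Layer 2: sin θ = p·852 = 0.1949 → θ = 11.24°; offset = 27.8·tan 11.24° = 5.524 m.
Layer 3: sin θ = p·1732 = 0.3962 → θ = 23.34°; offset = 9.6·tan 23.34° = 4.143 m.
Summing the layer offsets gives 11.817 m.

11.8 m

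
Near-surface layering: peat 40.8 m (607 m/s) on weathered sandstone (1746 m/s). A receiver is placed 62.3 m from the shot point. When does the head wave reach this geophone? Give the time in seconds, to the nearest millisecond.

θ_c = arcsin(V₁/V₂) = arcsin(607/1746) = 20.34°, cos θ_c = 0.9376.
Intercept time tᵢ = 2h cos θ_c / V₁ = 2·40.8·0.9376/607 = 0.12605 s.
t = x/V₂ + tᵢ = 62.3/1746 + 0.12605 = 0.16173 s.

0.162 s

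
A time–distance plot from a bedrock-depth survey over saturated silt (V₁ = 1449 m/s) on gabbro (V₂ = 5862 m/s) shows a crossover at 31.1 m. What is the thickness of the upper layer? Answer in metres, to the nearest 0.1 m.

x_cross = 2h·√((V₂+V₁)/(V₂−V₁)) → h = x_cross / (2·√((V₂+V₁)/(V₂−V₁))).
√((V₂+V₁)/(V₂−V₁)) = √((5862+1449)/(5862−1449)) = 1.2871.
h = 31.1 / (2·1.2871) = 12.08 m.

12.1 m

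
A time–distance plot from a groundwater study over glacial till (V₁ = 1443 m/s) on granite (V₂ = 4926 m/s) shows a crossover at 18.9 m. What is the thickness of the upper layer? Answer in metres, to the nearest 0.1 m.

7.0 m

h = (x_cross/2)·√((V₂−V₁)/(V₂+V₁)).
(V₂−V₁)/(V₂+V₁) = (4926−1443)/(4926+1443) = 0.5469; √ = 0.7395.
h = (18.9/2)·0.7395 = 6.99 m.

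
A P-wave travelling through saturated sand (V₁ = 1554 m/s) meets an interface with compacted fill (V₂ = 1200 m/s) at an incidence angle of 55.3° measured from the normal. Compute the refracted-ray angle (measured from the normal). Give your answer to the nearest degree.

39°

Snell's law: sin θ₂ = (V₂/V₁)·sin θ₁ = (1200/1554)·sin 55.3° = 0.6349.
θ₂ = sin⁻¹(0.6349) = 39.41° (from vertical).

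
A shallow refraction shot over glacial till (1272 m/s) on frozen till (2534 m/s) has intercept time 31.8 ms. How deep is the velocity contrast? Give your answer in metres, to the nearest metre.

h = tᵢ·V₁·V₂ / (2·√(V₂²−V₁²)).
√(V₂²−V₁²) = √(2534² − 1272²) = 2191.6 m/s.
h = 0.0318 s × 1272 × 2534 / (2 × 2191.6) = 23.38 m.

23 m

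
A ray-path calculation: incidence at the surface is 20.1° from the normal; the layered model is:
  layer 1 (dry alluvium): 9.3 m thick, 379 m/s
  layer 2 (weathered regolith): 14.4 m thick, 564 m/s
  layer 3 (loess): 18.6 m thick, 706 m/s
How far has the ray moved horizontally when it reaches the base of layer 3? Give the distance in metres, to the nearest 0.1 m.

Apply Snell's law at each interface; in layer i the horizontal offset is hᵢ·tan θᵢ.
Layer 1: θ = 20.10°; offset = 9.3·tan 20.10° = 3.403 m.
Layer 2: sin θ = 564·sin 20.1°/379 = 0.5114, θ = 30.76°; offset = 14.4·tan 30.76° = 8.570 m.
Layer 3: sin θ = 706·sin 20.1°/379 = 0.6402, θ = 39.80°; offset = 18.6·tan 39.80° = 15.499 m.
Σ offsets = 27.472 m.

27.5 m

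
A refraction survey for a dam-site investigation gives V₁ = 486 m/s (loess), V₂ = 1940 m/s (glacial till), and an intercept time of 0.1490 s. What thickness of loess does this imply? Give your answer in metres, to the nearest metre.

h = tᵢ·V₁·V₂ / (2·√(V₂²−V₁²)).
√(V₂²−V₁²) = √(1940² − 486²) = 1878.1 m/s.
h = 0.149 s × 486 × 1940 / (2 × 1878.1) = 37.40 m.

37 m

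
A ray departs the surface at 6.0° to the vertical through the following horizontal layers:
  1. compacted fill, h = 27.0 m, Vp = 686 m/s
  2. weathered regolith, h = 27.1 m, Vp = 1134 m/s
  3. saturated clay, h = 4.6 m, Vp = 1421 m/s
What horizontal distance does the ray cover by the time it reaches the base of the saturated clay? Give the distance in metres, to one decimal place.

8.6 m

Ray parameter p = sin 6.0° / 686 m/s = 1.5237e-04 s/m.
Layer 1: θ = 6.00°; offset = 27.0·tan 6.00° = 2.838 m.
Layer 2: sin θ = p·1134 = 0.1728 → θ = 9.95°; offset = 27.1·tan 9.95° = 4.754 m.
Layer 3: sin θ = p·1421 = 0.2165 → θ = 12.50°; offset = 4.6·tan 12.50° = 1.020 m.
Total horizontal offset = 8.612 m.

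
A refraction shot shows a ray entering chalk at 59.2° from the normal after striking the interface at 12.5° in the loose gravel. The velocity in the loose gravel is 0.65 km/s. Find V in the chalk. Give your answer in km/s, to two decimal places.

Snell's law: sin 12.5°/V₁ = sin 59.2°/V₂.
V₂ = V₁·sin 59.2°/sin 12.5° = 0.65 × 3.9686 = 2.58 km/s.

2.58 km/s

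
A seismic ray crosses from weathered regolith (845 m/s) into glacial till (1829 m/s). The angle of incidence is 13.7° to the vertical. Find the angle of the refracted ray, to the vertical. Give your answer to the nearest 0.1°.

30.8°

sin θ₁/V₁ = sin θ₂/V₂ ⇒ sin θ₂ = 1829·sin 13.7°/845 = 1829·0.2368/845 = 0.5126.
θ₂ = sin⁻¹(0.5126) = 30.84° (from vertical).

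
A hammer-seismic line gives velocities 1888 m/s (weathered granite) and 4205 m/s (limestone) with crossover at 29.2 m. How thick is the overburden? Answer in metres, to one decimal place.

9.0 m

x_cross = 2h·√((V₂+V₁)/(V₂−V₁)) → h = x_cross / (2·√((V₂+V₁)/(V₂−V₁))).
√((V₂+V₁)/(V₂−V₁)) = √((4205+1888)/(4205−1888)) = 1.6216.
h = 29.2 / (2·1.6216) = 9.00 m.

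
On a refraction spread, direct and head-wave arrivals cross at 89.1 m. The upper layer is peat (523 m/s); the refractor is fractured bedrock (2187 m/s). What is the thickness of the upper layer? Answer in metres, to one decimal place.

h = (x_cross/2)·√((V₂−V₁)/(V₂+V₁)).
(V₂−V₁)/(V₂+V₁) = (2187−523)/(2187+523) = 0.6140; √ = 0.7836.
h = (89.1/2)·0.7836 = 34.91 m.

34.9 m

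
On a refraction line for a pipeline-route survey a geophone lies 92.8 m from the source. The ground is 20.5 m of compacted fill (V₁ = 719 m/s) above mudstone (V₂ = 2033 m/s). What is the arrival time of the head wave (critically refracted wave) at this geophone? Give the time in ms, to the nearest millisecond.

99 ms

t = x/V₂ + 2h·√(V₂²−V₁²)/(V₁V₂).
√(V₂²−V₁²) = √(2033²−719²) = 1901.6 m/s; delay term = 2·20.5·1901.6/(719·2033) = 0.05334 s.
t = 92.8/2033 + 0.05334 = 0.09899 s.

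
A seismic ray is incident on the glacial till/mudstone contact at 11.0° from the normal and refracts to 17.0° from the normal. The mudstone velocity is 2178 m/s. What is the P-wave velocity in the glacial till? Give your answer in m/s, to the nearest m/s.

1421 m/s

sin 11.0° = 0.1908; sin 17.0° = 0.2924.
V₁ = V₂·(sin θ₁/sin θ₂) = 2178·(0.1908/0.2924) = 1421.42 m/s.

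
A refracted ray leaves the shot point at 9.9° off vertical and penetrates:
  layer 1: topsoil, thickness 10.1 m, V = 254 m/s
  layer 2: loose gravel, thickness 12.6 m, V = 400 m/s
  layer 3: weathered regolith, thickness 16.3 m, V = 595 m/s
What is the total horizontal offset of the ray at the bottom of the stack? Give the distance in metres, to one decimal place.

Apply Snell's law at each interface; in layer i the horizontal offset is hᵢ·tan θᵢ.
Layer 1: θ = 9.90°; offset = 10.1·tan 9.90° = 1.763 m.
Layer 2: sin θ = 400·sin 9.9°/254 = 0.2708, θ = 15.71°; offset = 12.6·tan 15.71° = 3.544 m.
Layer 3: sin θ = 595·sin 9.9°/254 = 0.4027, θ = 23.75°; offset = 16.3·tan 23.75° = 7.172 m.
Summing the layer offsets gives 12.479 m.

12.5 m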